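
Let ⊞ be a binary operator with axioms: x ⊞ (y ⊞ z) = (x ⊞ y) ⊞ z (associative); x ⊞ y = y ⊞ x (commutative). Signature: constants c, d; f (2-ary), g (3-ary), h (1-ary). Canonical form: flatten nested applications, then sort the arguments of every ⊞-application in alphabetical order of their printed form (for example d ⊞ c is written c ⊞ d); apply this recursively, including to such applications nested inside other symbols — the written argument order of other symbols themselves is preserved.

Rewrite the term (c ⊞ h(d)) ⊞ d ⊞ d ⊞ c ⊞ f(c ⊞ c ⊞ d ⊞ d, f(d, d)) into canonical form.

Answer: c ⊞ c ⊞ d ⊞ d ⊞ f(c ⊞ c ⊞ d ⊞ d, f(d, d)) ⊞ h(d)

Derivation:
Un-nest:  c ⊞ h(d) ⊞ d ⊞ d ⊞ c ⊞ f(c ⊞ c ⊞ d ⊞ d, f(d, d))
Sort arguments:  c ⊞ c ⊞ d ⊞ d ⊞ f(c ⊞ c ⊞ d ⊞ d, f(d, d)) ⊞ h(d)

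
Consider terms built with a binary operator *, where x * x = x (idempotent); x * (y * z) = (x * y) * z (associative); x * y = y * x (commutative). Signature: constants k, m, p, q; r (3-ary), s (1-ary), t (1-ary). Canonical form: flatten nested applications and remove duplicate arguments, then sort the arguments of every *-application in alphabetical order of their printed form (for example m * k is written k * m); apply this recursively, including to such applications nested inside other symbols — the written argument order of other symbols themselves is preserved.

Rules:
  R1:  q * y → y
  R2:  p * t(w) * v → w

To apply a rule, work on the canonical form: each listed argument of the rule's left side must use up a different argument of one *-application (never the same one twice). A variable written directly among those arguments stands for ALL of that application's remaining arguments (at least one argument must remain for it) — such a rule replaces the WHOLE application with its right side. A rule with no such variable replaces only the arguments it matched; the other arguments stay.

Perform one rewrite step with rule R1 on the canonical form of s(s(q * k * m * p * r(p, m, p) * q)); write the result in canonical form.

Answer: s(s(k * m * p * r(p, m, p)))

Derivation:
Canonical form:  s(s(k * m * p * q * r(p, m, p)))
R1 matches:  uses q;  y := k * m * p * r(p, m, p)
Every leftover argument binds to the variable; the entire application is replaced.
Result:  s(s(k * m * p * r(p, m, p)))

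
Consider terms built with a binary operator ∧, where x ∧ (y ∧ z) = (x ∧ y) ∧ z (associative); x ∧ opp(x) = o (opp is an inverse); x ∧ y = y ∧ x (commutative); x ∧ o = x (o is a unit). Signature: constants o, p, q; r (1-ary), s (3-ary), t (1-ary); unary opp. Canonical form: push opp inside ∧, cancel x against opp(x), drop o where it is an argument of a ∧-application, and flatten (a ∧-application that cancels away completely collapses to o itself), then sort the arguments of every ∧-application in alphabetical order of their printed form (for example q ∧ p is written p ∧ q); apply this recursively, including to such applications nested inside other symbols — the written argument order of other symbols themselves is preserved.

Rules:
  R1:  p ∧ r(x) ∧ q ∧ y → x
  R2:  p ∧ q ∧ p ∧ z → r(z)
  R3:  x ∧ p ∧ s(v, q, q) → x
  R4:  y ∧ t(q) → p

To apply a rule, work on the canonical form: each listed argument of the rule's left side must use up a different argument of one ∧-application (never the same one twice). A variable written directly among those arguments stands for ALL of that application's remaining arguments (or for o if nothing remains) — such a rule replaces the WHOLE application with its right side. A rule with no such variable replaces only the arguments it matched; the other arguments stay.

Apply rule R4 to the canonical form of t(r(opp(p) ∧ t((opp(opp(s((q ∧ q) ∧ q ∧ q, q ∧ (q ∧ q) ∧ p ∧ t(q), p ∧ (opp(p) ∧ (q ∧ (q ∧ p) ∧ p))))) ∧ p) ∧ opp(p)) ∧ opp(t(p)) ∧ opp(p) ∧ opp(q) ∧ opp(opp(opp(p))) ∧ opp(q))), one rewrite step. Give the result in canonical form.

Canonical form:  t(r(opp(p) ∧ opp(p) ∧ opp(p) ∧ opp(q) ∧ opp(q) ∧ opp(t(p)) ∧ t(s(q ∧ q ∧ q ∧ q, p ∧ q ∧ q ∧ q ∧ t(q), p ∧ p ∧ q ∧ q))))
Match R4:  consume t(q);  y := p ∧ q ∧ q ∧ q
The extension variable absorbs all remaining arguments, so the whole application is rewritten.
Result:  t(r(opp(p) ∧ opp(p) ∧ opp(p) ∧ opp(q) ∧ opp(q) ∧ opp(t(p)) ∧ t(s(q ∧ q ∧ q ∧ q, p, p ∧ p ∧ q ∧ q))))

Answer: t(r(opp(p) ∧ opp(p) ∧ opp(p) ∧ opp(q) ∧ opp(q) ∧ opp(t(p)) ∧ t(s(q ∧ q ∧ q ∧ q, p, p ∧ p ∧ q ∧ q))))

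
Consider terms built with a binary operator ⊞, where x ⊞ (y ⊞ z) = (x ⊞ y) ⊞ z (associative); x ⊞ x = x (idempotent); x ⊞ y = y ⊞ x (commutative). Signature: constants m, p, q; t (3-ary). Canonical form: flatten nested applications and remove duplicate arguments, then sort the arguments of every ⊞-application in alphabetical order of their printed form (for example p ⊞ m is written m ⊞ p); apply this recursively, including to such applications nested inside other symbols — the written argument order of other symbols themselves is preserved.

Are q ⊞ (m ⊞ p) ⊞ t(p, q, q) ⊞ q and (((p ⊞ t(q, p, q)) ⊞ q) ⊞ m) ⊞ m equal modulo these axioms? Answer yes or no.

Answer: no — m ⊞ p ⊞ q ⊞ t(p, q, q) vs m ⊞ p ⊞ q ⊞ t(q, p, q)

Derivation:
Left:  q ⊞ (m ⊞ p) ⊞ t(p, q, q) ⊞ q
  Flatten:  q ⊞ m ⊞ p ⊞ t(p, q, q) ⊞ q
  Deduplicate:  drop duplicate q
  Sort:  m ⊞ p ⊞ q ⊞ t(p, q, q)
Right:  (((p ⊞ t(q, p, q)) ⊞ q) ⊞ m) ⊞ m
  Un-nest:  p ⊞ t(q, p, q) ⊞ q ⊞ m ⊞ m
  Idempotence:  drop duplicate m
  Order the arguments:  m ⊞ p ⊞ q ⊞ t(q, p, q)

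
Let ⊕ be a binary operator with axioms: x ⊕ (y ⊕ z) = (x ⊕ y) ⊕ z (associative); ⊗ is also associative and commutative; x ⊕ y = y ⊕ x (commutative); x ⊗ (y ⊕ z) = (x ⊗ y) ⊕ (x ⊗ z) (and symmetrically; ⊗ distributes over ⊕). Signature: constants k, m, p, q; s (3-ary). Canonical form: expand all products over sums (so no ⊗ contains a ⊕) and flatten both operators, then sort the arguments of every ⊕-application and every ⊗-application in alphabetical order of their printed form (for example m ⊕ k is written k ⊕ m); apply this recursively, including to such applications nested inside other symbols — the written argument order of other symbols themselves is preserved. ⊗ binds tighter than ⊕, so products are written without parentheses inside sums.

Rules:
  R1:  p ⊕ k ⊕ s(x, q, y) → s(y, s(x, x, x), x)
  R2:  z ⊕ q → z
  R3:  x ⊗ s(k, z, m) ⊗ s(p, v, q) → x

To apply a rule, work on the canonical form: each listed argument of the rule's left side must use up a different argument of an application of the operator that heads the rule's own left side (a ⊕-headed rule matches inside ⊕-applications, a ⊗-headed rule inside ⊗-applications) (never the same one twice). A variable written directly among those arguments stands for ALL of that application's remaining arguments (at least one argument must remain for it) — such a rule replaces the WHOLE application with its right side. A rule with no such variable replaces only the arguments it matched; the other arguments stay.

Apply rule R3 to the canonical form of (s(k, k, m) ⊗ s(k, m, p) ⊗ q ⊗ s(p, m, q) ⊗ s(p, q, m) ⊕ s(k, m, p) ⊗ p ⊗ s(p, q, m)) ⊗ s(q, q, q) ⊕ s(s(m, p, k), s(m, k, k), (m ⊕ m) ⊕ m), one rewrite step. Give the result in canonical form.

Answer: p ⊗ s(k, m, p) ⊗ s(p, q, m) ⊗ s(q, q, q) ⊕ q ⊗ s(k, m, p) ⊗ s(p, q, m) ⊗ s(q, q, q) ⊕ s(s(m, p, k), s(m, k, k), m ⊕ m ⊕ m)

Derivation:
Canonical form:  p ⊗ s(k, m, p) ⊗ s(p, q, m) ⊗ s(q, q, q) ⊕ q ⊗ s(k, k, m) ⊗ s(k, m, p) ⊗ s(p, m, q) ⊗ s(p, q, m) ⊗ s(q, q, q) ⊕ s(s(m, p, k), s(m, k, k), m ⊕ m ⊕ m)
R3 matches:  uses s(k, k, m), s(p, m, q);  v := m, x := q ⊗ s(k, m, p) ⊗ s(p, q, m) ⊗ s(q, q, q), z := k
The extension variable absorbs all remaining arguments, so the whole application is rewritten.
Giving:  p ⊗ s(k, m, p) ⊗ s(p, q, m) ⊗ s(q, q, q) ⊕ q ⊗ s(k, m, p) ⊗ s(p, q, m) ⊗ s(q, q, q) ⊕ s(s(m, p, k), s(m, k, k), m ⊕ m ⊕ m)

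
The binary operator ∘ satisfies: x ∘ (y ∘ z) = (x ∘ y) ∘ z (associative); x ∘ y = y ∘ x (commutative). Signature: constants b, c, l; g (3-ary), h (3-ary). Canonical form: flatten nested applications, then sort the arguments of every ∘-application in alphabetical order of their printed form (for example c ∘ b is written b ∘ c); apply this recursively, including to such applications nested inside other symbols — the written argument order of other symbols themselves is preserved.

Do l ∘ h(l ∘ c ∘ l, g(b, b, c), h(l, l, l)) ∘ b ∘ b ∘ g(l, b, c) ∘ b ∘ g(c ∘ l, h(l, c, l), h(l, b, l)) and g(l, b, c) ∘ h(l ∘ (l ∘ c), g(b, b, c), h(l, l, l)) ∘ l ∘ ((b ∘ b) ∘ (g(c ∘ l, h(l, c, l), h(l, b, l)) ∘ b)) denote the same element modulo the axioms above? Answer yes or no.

Left:  l ∘ h(l ∘ c ∘ l, g(b, b, c), h(l, l, l)) ∘ b ∘ b ∘ g(l, b, c) ∘ b ∘ g(c ∘ l, h(l, c, l), h(l, b, l))
  Canonicalize subterm:  h(l ∘ c ∘ l, g(b, b, c), h(l, l, l))  →  h(c ∘ l ∘ l, g(b, b, c), h(l, l, l))
  Order the arguments:  b ∘ b ∘ b ∘ g(c ∘ l, h(l, c, l), h(l, b, l)) ∘ g(l, b, c) ∘ h(c ∘ l ∘ l, g(b, b, c), h(l, l, l)) ∘ l
Right:  g(l, b, c) ∘ h(l ∘ (l ∘ c), g(b, b, c), h(l, l, l)) ∘ l ∘ ((b ∘ b) ∘ (g(c ∘ l, h(l, c, l), h(l, b, l)) ∘ b))
  Un-nest:  g(l, b, c) ∘ h(l ∘ (l ∘ c), g(b, b, c), h(l, l, l)) ∘ l ∘ b ∘ b ∘ g(c ∘ l, h(l, c, l), h(l, b, l)) ∘ b
  Inside:  h(l ∘ (l ∘ c), g(b, b, c), h(l, l, l))  →  h(c ∘ l ∘ l, g(b, b, c), h(l, l, l))
  Order the arguments:  b ∘ b ∘ b ∘ g(c ∘ l, h(l, c, l), h(l, b, l)) ∘ g(l, b, c) ∘ h(c ∘ l ∘ l, g(b, b, c), h(l, l, l)) ∘ l

Answer: yes — both canonical forms are b ∘ b ∘ b ∘ g(c ∘ l, h(l, c, l), h(l, b, l)) ∘ g(l, b, c) ∘ h(c ∘ l ∘ l, g(b, b, c), h(l, l, l)) ∘ l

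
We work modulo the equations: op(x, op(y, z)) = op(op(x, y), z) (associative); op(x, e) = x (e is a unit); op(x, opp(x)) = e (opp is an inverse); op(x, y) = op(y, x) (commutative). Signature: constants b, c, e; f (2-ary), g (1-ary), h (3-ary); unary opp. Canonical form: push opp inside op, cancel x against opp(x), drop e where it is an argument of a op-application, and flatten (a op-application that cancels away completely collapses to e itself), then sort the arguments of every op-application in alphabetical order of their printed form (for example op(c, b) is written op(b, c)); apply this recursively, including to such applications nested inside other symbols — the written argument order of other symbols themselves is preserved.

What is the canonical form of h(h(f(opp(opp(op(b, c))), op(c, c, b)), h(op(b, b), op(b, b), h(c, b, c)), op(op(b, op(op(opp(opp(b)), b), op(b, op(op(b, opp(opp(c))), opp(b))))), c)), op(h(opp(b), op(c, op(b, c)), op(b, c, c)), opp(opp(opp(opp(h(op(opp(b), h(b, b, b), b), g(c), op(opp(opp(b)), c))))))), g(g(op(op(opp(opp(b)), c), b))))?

Answer: h(h(f(op(b, c), op(b, c, c)), h(op(b, b), op(b, b), h(c, b, c)), op(b, b, b, b, c, c)), op(h(h(b, b, b), g(c), op(b, c)), h(opp(b), op(b, c, c), op(b, c, c))), g(g(op(b, b, c))))

Derivation:
Work inside:  op(h(opp(b), op(c, op(b, c)), op(b, c, c)), opp(opp(opp(opp(h(op(opp(b), h(b, b, b), b), g(c), op(opp(opp(b)), c)))))))
Push opp inside:  distribute opp over op and collapse double opp
Collect terms:  op(h(opp(b), op(b, c, c), op(b, c, c)), h(h(b, b, b), g(c), op(b, c)))
Sort arguments:  op(h(h(b, b, b), g(c), op(b, c)), h(opp(b), op(b, c, c), op(b, c, c)))
Reassemble:  h(h(f(op(b, c), op(b, c, c)), h(op(b, b), op(b, b), h(c, b, c)), op(b, b, b, b, c, c)), op(h(h(b, b, b), g(c), op(b, c)), h(opp(b), op(b, c, c), op(b, c, c))), g(g(op(b, b, c))))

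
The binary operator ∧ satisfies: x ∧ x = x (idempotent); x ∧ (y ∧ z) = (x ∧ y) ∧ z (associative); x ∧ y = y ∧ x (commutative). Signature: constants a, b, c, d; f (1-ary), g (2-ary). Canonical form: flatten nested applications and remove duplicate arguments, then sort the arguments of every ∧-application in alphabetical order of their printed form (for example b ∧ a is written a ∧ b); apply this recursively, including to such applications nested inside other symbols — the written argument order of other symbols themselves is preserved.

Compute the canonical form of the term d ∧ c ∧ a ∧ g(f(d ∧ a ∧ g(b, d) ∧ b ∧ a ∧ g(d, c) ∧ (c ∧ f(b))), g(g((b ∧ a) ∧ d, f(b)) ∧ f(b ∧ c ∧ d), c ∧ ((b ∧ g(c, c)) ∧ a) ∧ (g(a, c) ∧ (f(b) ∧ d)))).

Inside:  g(f(d ∧ a ∧ g(b, d) ∧ b ∧ a ∧ g(d, c) ∧ (c ∧ f(b))), g(g((b ∧ a) ∧ d, f(b)) ∧ f(b ∧ c ∧ d), c ∧ ((b ∧ g(c, c)) ∧ a) ∧ (g(a, c) ∧ (f(b) ∧ d))))  →  g(f(a ∧ b ∧ c ∧ d ∧ f(b) ∧ g(b, d) ∧ g(d, c)), g(f(b ∧ c ∧ d) ∧ g(a ∧ b ∧ d, f(b)), a ∧ b ∧ c ∧ d ∧ f(b) ∧ g(a, c) ∧ g(c, c)))
Order the arguments:  a ∧ c ∧ d ∧ g(f(a ∧ b ∧ c ∧ d ∧ f(b) ∧ g(b, d) ∧ g(d, c)), g(f(b ∧ c ∧ d) ∧ g(a ∧ b ∧ d, f(b)), a ∧ b ∧ c ∧ d ∧ f(b) ∧ g(a, c) ∧ g(c, c)))

Answer: a ∧ c ∧ d ∧ g(f(a ∧ b ∧ c ∧ d ∧ f(b) ∧ g(b, d) ∧ g(d, c)), g(f(b ∧ c ∧ d) ∧ g(a ∧ b ∧ d, f(b)), a ∧ b ∧ c ∧ d ∧ f(b) ∧ g(a, c) ∧ g(c, c)))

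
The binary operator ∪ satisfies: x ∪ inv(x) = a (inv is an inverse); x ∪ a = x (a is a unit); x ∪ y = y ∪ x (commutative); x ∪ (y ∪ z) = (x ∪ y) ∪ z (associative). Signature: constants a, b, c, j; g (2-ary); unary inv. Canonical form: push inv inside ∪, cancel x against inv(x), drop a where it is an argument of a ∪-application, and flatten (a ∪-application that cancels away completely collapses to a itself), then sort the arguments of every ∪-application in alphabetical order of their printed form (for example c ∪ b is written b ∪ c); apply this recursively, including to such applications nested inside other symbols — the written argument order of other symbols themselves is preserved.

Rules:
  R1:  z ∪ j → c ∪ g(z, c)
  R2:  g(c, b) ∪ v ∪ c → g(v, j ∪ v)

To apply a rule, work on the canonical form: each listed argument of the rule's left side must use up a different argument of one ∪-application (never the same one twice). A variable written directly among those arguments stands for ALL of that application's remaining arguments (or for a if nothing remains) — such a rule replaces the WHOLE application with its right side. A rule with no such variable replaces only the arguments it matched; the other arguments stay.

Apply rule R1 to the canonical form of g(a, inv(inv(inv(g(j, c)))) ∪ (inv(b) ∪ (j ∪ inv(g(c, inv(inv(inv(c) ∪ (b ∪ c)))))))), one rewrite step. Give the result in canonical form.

Answer: g(a, c ∪ g(inv(b) ∪ inv(g(c, b)) ∪ inv(g(j, c)), c))

Derivation:
Canonical form:  g(a, inv(b) ∪ inv(g(c, b)) ∪ inv(g(j, c)) ∪ j)
R1 matches:  uses j;  z := inv(b) ∪ inv(g(c, b)) ∪ inv(g(j, c))
The extension variable absorbs all remaining arguments, so the whole application is rewritten.
New term:  g(a, c ∪ g(inv(b) ∪ inv(g(c, b)) ∪ inv(g(j, c)), c))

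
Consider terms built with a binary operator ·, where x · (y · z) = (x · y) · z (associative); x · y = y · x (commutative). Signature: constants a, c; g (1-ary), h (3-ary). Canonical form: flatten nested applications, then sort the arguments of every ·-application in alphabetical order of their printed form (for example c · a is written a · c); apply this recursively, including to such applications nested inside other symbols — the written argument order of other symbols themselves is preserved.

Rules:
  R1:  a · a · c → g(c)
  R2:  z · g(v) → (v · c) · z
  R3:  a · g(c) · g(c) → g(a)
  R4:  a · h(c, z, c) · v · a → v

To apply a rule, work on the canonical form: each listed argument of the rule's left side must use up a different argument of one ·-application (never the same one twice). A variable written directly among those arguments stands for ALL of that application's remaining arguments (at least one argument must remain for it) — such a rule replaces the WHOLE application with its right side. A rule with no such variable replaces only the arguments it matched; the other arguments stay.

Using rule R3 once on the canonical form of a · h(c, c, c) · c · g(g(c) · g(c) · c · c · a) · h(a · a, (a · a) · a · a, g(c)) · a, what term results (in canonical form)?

Canonical form:  a · a · c · g(a · c · c · g(c) · g(c)) · h(a · a, a · a · a · a, g(c)) · h(c, c, c)
Apply R3:  consuming a, g(c), g(c)
New term:  a · a · c · g(c · c · g(a)) · h(a · a, a · a · a · a, g(c)) · h(c, c, c)

Answer: a · a · c · g(c · c · g(a)) · h(a · a, a · a · a · a, g(c)) · h(c, c, c)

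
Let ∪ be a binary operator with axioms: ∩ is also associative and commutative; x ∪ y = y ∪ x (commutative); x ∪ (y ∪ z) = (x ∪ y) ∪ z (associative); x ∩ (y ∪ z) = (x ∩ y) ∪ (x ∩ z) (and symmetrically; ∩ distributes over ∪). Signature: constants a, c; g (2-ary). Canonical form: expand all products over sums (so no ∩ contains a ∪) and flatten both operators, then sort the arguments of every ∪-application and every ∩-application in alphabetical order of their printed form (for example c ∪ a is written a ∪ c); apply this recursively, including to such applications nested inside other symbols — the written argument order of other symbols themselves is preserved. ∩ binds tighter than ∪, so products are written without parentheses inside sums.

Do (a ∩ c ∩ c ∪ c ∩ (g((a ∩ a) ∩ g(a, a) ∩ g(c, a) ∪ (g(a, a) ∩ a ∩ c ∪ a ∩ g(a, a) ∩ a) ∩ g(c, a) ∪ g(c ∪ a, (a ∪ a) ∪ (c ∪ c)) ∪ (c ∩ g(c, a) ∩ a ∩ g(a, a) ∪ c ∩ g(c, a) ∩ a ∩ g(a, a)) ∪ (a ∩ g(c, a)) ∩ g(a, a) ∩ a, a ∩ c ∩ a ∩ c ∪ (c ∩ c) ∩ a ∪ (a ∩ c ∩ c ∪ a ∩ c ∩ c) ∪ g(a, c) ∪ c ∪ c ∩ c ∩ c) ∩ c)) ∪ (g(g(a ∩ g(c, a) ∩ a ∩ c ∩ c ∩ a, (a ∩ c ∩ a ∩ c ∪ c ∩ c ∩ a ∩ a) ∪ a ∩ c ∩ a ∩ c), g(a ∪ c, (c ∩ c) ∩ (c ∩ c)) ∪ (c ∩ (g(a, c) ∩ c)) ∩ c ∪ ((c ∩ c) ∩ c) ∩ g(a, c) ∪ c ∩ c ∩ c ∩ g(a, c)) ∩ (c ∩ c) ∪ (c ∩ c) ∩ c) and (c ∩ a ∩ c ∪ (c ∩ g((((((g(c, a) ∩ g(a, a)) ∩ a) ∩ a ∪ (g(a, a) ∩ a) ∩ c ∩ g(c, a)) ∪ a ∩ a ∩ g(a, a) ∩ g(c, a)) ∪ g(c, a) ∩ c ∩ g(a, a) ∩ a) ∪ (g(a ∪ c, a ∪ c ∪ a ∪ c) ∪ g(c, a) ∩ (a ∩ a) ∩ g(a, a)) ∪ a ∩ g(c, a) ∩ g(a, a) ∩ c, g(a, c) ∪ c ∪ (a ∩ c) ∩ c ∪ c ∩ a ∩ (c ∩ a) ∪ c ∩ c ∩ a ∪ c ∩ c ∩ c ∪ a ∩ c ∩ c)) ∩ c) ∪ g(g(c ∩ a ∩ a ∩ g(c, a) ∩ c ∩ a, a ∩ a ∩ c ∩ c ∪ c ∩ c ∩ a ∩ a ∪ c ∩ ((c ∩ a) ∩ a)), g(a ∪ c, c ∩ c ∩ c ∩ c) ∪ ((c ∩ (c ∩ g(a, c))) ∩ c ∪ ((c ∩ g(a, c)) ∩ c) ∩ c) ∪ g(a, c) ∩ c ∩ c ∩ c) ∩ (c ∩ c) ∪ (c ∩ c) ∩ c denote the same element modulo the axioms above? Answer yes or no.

Left:  (a ∩ c ∩ c ∪ c ∩ (g((a ∩ a) ∩ g(a, a) ∩ g(c, a) ∪ (g(a, a) ∩ a ∩ c ∪ a ∩ g(a, a) ∩ a) ∩ g(c, a) ∪ g(c ∪ a, (a ∪ a) ∪ (c ∪ c)) ∪ (c ∩ g(c, a) ∩ a ∩ g(a, a) ∪ c ∩ g(c, a) ∩ a ∩ g(a, a)) ∪ (a ∩ g(c, a)) ∩ g(a, a) ∩ a, a ∩ c ∩ a ∩ c ∪ (c ∩ c) ∩ a ∪ (a ∩ c ∩ c ∪ a ∩ c ∩ c) ∪ g(a, c) ∪ c ∪ c ∩ c ∩ c) ∩ c)) ∪ (g(g(a ∩ g(c, a) ∩ a ∩ c ∩ c ∩ a, (a ∩ c ∩ a ∩ c ∪ c ∩ c ∩ a ∩ a) ∪ a ∩ c ∩ a ∩ c), g(a ∪ c, (c ∩ c) ∩ (c ∩ c)) ∪ (c ∩ (g(a, c) ∩ c)) ∩ c ∪ ((c ∩ c) ∩ c) ∩ g(a, c) ∪ c ∩ c ∩ c ∩ g(a, c)) ∩ (c ∩ c) ∪ (c ∩ c) ∩ c)
  Expand:  a ∩ c ∩ c ∪ c ∩ c ∩ g(a ∩ a ∩ g(a, a) ∩ g(c, a) ∪ a ∩ a ∩ g(a, a) ∩ g(c, a) ∪ a ∩ a ∩ g(a, a) ∩ g(c, a) ∪ a ∩ c ∩ g(a, a) ∩ g(c, a) ∪ a ∩ c ∩ g(a, a) ∩ g(c, a) ∪ a ∩ c ∩ g(a, a) ∩ g(c, a) ∪ g(a ∪ c, a ∪ a ∪ c ∪ c), a ∩ a ∩ c ∩ c ∪ a ∩ c ∩ c ∪ a ∩ c ∩ c ∪ a ∩ c ∩ c ∪ c ∪ c ∩ c ∩ c ∪ g(a, c)) ∪ c ∩ c ∩ g(g(a ∩ a ∩ a ∩ c ∩ c ∩ g(c, a), a ∩ a ∩ c ∩ c ∪ a ∩ a ∩ c ∩ c ∪ a ∩ a ∩ c ∩ c), c ∩ c ∩ c ∩ g(a, c) ∪ c ∩ c ∩ c ∩ g(a, c) ∪ c ∩ c ∩ c ∩ g(a, c) ∪ g(a ∪ c, c ∩ c ∩ c ∩ c)) ∪ c ∩ c ∩ c
  Sort arguments:  a ∩ c ∩ c ∪ c ∩ c ∩ c ∪ c ∩ c ∩ g(a ∩ a ∩ g(a, a) ∩ g(c, a) ∪ a ∩ a ∩ g(a, a) ∩ g(c, a) ∪ a ∩ a ∩ g(a, a) ∩ g(c, a) ∪ a ∩ c ∩ g(a, a) ∩ g(c, a) ∪ a ∩ c ∩ g(a, a) ∩ g(c, a) ∪ a ∩ c ∩ g(a, a) ∩ g(c, a) ∪ g(a ∪ c, a ∪ a ∪ c ∪ c), a ∩ a ∩ c ∩ c ∪ a ∩ c ∩ c ∪ a ∩ c ∩ c ∪ a ∩ c ∩ c ∪ c ∪ c ∩ c ∩ c ∪ g(a, c)) ∪ c ∩ c ∩ g(g(a ∩ a ∩ a ∩ c ∩ c ∩ g(c, a), a ∩ a ∩ c ∩ c ∪ a ∩ a ∩ c ∩ c ∪ a ∩ a ∩ c ∩ c), c ∩ c ∩ c ∩ g(a, c) ∪ c ∩ c ∩ c ∩ g(a, c) ∪ c ∩ c ∩ c ∩ g(a, c) ∪ g(a ∪ c, c ∩ c ∩ c ∩ c))
Right:  (c ∩ a ∩ c ∪ (c ∩ g((((((g(c, a) ∩ g(a, a)) ∩ a) ∩ a ∪ (g(a, a) ∩ a) ∩ c ∩ g(c, a)) ∪ a ∩ a ∩ g(a, a) ∩ g(c, a)) ∪ g(c, a) ∩ c ∩ g(a, a) ∩ a) ∪ (g(a ∪ c, a ∪ c ∪ a ∪ c) ∪ g(c, a) ∩ (a ∩ a) ∩ g(a, a)) ∪ a ∩ g(c, a) ∩ g(a, a) ∩ c, g(a, c) ∪ c ∪ (a ∩ c) ∩ c ∪ c ∩ a ∩ (c ∩ a) ∪ c ∩ c ∩ a ∪ c ∩ c ∩ c ∪ a ∩ c ∩ c)) ∩ c) ∪ g(g(c ∩ a ∩ a ∩ g(c, a) ∩ c ∩ a, a ∩ a ∩ c ∩ c ∪ c ∩ c ∩ a ∩ a ∪ c ∩ ((c ∩ a) ∩ a)), g(a ∪ c, c ∩ c ∩ c ∩ c) ∪ ((c ∩ (c ∩ g(a, c))) ∩ c ∪ ((c ∩ g(a, c)) ∩ c) ∩ c) ∪ g(a, c) ∩ c ∩ c ∩ c) ∩ (c ∩ c) ∪ (c ∩ c) ∩ c
  Merge nested applications:  a ∩ c ∩ c ∪ c ∩ c ∩ g(a ∩ a ∩ g(a, a) ∩ g(c, a) ∪ a ∩ a ∩ g(a, a) ∩ g(c, a) ∪ a ∩ a ∩ g(a, a) ∩ g(c, a) ∪ a ∩ c ∩ g(a, a) ∩ g(c, a) ∪ a ∩ c ∩ g(a, a) ∩ g(c, a) ∪ a ∩ c ∩ g(a, a) ∩ g(c, a) ∪ g(a ∪ c, a ∪ a ∪ c ∪ c), a ∩ a ∩ c ∩ c ∪ a ∩ c ∩ c ∪ a ∩ c ∩ c ∪ a ∩ c ∩ c ∪ c ∪ c ∩ c ∩ c ∪ g(a, c)) ∪ c ∩ c ∩ g(g(a ∩ a ∩ a ∩ c ∩ c ∩ g(c, a), a ∩ a ∩ c ∩ c ∪ a ∩ a ∩ c ∩ c ∪ a ∩ a ∩ c ∩ c), c ∩ c ∩ c ∩ g(a, c) ∪ c ∩ c ∩ c ∩ g(a, c) ∪ c ∩ c ∩ c ∩ g(a, c) ∪ g(a ∪ c, c ∩ c ∩ c ∩ c)) ∪ c ∩ c ∩ c
  Sort arguments:  a ∩ c ∩ c ∪ c ∩ c ∩ c ∪ c ∩ c ∩ g(a ∩ a ∩ g(a, a) ∩ g(c, a) ∪ a ∩ a ∩ g(a, a) ∩ g(c, a) ∪ a ∩ a ∩ g(a, a) ∩ g(c, a) ∪ a ∩ c ∩ g(a, a) ∩ g(c, a) ∪ a ∩ c ∩ g(a, a) ∩ g(c, a) ∪ a ∩ c ∩ g(a, a) ∩ g(c, a) ∪ g(a ∪ c, a ∪ a ∪ c ∪ c), a ∩ a ∩ c ∩ c ∪ a ∩ c ∩ c ∪ a ∩ c ∩ c ∪ a ∩ c ∩ c ∪ c ∪ c ∩ c ∩ c ∪ g(a, c)) ∪ c ∩ c ∩ g(g(a ∩ a ∩ a ∩ c ∩ c ∩ g(c, a), a ∩ a ∩ c ∩ c ∪ a ∩ a ∩ c ∩ c ∪ a ∩ a ∩ c ∩ c), c ∩ c ∩ c ∩ g(a, c) ∪ c ∩ c ∩ c ∩ g(a, c) ∪ c ∩ c ∩ c ∩ g(a, c) ∪ g(a ∪ c, c ∩ c ∩ c ∩ c))

Answer: yes — both canonical forms are a ∩ c ∩ c ∪ c ∩ c ∩ c ∪ c ∩ c ∩ g(a ∩ a ∩ g(a, a) ∩ g(c, a) ∪ a ∩ a ∩ g(a, a) ∩ g(c, a) ∪ a ∩ a ∩ g(a, a) ∩ g(c, a) ∪ a ∩ c ∩ g(a, a) ∩ g(c, a) ∪ a ∩ c ∩ g(a, a) ∩ g(c, a) ∪ a ∩ c ∩ g(a, a) ∩ g(c, a) ∪ g(a ∪ c, a ∪ a ∪ c ∪ c), a ∩ a ∩ c ∩ c ∪ a ∩ c ∩ c ∪ a ∩ c ∩ c ∪ a ∩ c ∩ c ∪ c ∪ c ∩ c ∩ c ∪ g(a, c)) ∪ c ∩ c ∩ g(g(a ∩ a ∩ a ∩ c ∩ c ∩ g(c, a), a ∩ a ∩ c ∩ c ∪ a ∩ a ∩ c ∩ c ∪ a ∩ a ∩ c ∩ c), c ∩ c ∩ c ∩ g(a, c) ∪ c ∩ c ∩ c ∩ g(a, c) ∪ c ∩ c ∩ c ∩ g(a, c) ∪ g(a ∪ c, c ∩ c ∩ c ∩ c))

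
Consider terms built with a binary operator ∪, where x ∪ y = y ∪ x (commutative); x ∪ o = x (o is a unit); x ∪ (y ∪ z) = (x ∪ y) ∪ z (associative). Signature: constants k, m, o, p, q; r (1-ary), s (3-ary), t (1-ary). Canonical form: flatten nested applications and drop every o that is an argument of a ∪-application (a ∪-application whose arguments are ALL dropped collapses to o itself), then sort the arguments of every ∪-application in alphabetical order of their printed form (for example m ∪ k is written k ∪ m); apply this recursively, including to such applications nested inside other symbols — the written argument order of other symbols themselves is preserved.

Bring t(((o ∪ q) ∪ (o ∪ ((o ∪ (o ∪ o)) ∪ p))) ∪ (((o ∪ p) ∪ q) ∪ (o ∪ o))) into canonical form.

Answer: t(p ∪ p ∪ q ∪ q)

Derivation:
Descend into:  ((o ∪ q) ∪ (o ∪ ((o ∪ (o ∪ o)) ∪ p))) ∪ (((o ∪ p) ∪ q) ∪ (o ∪ o))
Un-nest:  o ∪ q ∪ o ∪ o ∪ o ∪ o ∪ p ∪ o ∪ p ∪ q ∪ o ∪ o
Drop the unit:  drop o (×8)
Sort:  p ∪ p ∪ q ∪ q
Rebuild:  t(p ∪ p ∪ q ∪ q)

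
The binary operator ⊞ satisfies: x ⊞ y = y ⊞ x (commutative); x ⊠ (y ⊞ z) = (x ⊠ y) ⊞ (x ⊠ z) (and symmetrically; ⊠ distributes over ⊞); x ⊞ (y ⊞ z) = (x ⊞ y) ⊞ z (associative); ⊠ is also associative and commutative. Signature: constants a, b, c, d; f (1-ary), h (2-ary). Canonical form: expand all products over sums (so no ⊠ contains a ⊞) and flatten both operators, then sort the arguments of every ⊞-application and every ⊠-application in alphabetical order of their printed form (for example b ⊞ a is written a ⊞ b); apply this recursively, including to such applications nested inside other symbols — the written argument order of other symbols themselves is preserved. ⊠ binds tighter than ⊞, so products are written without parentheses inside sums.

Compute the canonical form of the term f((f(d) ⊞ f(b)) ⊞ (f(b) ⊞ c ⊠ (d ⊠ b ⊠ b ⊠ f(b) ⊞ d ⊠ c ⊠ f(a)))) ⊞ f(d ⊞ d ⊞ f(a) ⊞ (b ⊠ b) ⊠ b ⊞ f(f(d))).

Answer: f(b ⊠ b ⊠ b ⊞ d ⊞ d ⊞ f(a) ⊞ f(f(d))) ⊞ f(b ⊠ b ⊠ c ⊠ d ⊠ f(b) ⊞ c ⊠ c ⊠ d ⊠ f(a) ⊞ f(b) ⊞ f(b) ⊞ f(d))

Derivation:
Distribute:  f(b ⊠ b ⊠ c ⊠ d ⊠ f(b) ⊞ c ⊠ c ⊠ d ⊠ f(a) ⊞ f(b) ⊞ f(b) ⊞ f(d)) ⊞ f(b ⊠ b ⊠ b ⊞ d ⊞ d ⊞ f(a) ⊞ f(f(d)))
Order the arguments:  f(b ⊠ b ⊠ b ⊞ d ⊞ d ⊞ f(a) ⊞ f(f(d))) ⊞ f(b ⊠ b ⊠ c ⊠ d ⊠ f(b) ⊞ c ⊠ c ⊠ d ⊠ f(a) ⊞ f(b) ⊞ f(b) ⊞ f(d))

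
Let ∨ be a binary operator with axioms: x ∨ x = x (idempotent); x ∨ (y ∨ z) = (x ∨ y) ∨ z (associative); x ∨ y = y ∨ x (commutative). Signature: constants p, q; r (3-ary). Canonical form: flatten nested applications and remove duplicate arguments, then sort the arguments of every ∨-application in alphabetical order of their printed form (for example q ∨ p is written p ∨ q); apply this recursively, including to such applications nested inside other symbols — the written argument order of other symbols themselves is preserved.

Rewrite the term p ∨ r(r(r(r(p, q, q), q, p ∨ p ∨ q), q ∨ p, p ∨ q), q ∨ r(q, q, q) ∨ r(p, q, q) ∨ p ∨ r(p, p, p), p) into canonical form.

Canonicalize subterm:  r(r(r(r(p, q, q), q, p ∨ p ∨ q), q ∨ p, p ∨ q), q ∨ r(q, q, q) ∨ r(p, q, q) ∨ p ∨ r(p, p, p), p)  →  r(r(r(r(p, q, q), q, p ∨ q), p ∨ q, p ∨ q), p ∨ q ∨ r(p, p, p) ∨ r(p, q, q) ∨ r(q, q, q), p)
Order the arguments:  p ∨ r(r(r(r(p, q, q), q, p ∨ q), p ∨ q, p ∨ q), p ∨ q ∨ r(p, p, p) ∨ r(p, q, q) ∨ r(q, q, q), p)

Answer: p ∨ r(r(r(r(p, q, q), q, p ∨ q), p ∨ q, p ∨ q), p ∨ q ∨ r(p, p, p) ∨ r(p, q, q) ∨ r(q, q, q), p)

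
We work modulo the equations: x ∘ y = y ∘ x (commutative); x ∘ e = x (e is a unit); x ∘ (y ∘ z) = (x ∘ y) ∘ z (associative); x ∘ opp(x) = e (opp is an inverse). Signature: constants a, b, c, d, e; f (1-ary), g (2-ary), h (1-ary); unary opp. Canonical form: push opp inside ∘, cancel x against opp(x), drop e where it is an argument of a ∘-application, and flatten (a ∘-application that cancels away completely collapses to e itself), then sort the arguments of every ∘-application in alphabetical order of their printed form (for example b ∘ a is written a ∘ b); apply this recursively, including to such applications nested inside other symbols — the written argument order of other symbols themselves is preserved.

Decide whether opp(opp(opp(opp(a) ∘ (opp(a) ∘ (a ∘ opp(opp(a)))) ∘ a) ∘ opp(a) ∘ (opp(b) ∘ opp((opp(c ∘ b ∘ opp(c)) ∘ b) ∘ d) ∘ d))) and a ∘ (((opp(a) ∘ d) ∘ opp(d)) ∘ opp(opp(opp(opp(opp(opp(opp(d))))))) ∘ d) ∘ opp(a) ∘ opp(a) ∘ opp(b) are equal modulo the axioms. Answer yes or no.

Answer: yes — both canonical forms are opp(a) ∘ opp(a) ∘ opp(b)

Derivation:
Left:  opp(opp(opp(opp(a) ∘ (opp(a) ∘ (a ∘ opp(opp(a)))) ∘ a) ∘ opp(a) ∘ (opp(b) ∘ opp((opp(c ∘ b ∘ opp(c)) ∘ b) ∘ d) ∘ d)))
  Push opp inside:  distribute opp over ∘ and collapse double opp
  Inverses cancel:  c cancels; d cancels
  Collect:  opp(a) ∘ opp(a) ∘ opp(b)
Right:  a ∘ (((opp(a) ∘ d) ∘ opp(d)) ∘ opp(opp(opp(opp(opp(opp(opp(d))))))) ∘ d) ∘ opp(a) ∘ opp(a) ∘ opp(b)
  Push opp inside:  distribute opp over ∘ and collapse double opp
  Cancel:  d cancels
  Collect:  opp(a) ∘ opp(a) ∘ opp(b)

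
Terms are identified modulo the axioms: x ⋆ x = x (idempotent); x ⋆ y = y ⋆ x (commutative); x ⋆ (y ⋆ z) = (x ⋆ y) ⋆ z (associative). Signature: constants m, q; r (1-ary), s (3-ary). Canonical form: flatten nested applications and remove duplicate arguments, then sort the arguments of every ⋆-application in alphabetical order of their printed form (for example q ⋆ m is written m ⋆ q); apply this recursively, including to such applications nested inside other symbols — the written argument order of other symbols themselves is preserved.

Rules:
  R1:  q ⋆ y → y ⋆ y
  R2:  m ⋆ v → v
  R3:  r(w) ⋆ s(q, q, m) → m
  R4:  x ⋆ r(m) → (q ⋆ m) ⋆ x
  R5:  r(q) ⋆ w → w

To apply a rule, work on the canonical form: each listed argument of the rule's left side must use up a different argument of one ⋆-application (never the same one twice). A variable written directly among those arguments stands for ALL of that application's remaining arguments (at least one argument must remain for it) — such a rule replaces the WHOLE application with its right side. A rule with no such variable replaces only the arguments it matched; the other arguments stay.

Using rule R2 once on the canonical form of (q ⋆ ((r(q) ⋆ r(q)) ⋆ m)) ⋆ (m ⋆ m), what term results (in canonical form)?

Canonical form:  m ⋆ q ⋆ r(q)
Apply R2:  consuming m;  v := q ⋆ r(q)
The variable takes the whole remainder — replace the entire application.
Result:  q ⋆ r(q)

Answer: q ⋆ r(q)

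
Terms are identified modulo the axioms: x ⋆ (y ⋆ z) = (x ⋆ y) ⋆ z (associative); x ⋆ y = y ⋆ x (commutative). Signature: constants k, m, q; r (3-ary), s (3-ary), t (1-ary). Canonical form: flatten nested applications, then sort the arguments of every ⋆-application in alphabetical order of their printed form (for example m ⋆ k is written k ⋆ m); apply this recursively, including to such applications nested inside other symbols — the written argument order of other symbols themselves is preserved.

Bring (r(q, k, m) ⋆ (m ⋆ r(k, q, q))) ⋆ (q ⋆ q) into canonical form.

Un-nest:  r(q, k, m) ⋆ m ⋆ r(k, q, q) ⋆ q ⋆ q
Order the arguments:  m ⋆ q ⋆ q ⋆ r(k, q, q) ⋆ r(q, k, m)

Answer: m ⋆ q ⋆ q ⋆ r(k, q, q) ⋆ r(q, k, m)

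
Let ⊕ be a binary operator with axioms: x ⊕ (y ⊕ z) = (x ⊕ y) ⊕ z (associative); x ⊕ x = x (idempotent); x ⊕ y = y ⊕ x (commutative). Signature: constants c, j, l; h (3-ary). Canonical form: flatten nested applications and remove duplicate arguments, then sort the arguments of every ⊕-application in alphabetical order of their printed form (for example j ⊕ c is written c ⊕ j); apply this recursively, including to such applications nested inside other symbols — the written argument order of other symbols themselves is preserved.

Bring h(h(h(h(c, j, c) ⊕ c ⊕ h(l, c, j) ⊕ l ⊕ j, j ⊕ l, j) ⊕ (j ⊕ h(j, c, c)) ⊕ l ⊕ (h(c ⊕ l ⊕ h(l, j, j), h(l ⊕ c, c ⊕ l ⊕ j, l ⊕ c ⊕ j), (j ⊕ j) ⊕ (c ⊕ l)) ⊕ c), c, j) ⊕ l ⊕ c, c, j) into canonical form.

Focus inside:  h(h(h(c, j, c) ⊕ c ⊕ h(l, c, j) ⊕ l ⊕ j, j ⊕ l, j) ⊕ (j ⊕ h(j, c, c)) ⊕ l ⊕ (h(c ⊕ l ⊕ h(l, j, j), h(l ⊕ c, c ⊕ l ⊕ j, l ⊕ c ⊕ j), (j ⊕ j) ⊕ (c ⊕ l)) ⊕ c), c, j) ⊕ l ⊕ c
Simplify inside:  h(h(h(c, j, c) ⊕ c ⊕ h(l, c, j) ⊕ l ⊕ j, j ⊕ l, j) ⊕ (j ⊕ h(j, c, c)) ⊕ l ⊕ (h(c ⊕ l ⊕ h(l, j, j), h(l ⊕ c, c ⊕ l ⊕ j, l ⊕ c ⊕ j), (j ⊕ j) ⊕ (c ⊕ l)) ⊕ c), c, j)  →  h(c ⊕ h(c ⊕ h(c, j, c) ⊕ h(l, c, j) ⊕ j ⊕ l, j ⊕ l, j) ⊕ h(c ⊕ h(l, j, j) ⊕ l, h(c ⊕ l, c ⊕ j ⊕ l, c ⊕ j ⊕ l), c ⊕ j ⊕ l) ⊕ h(j, c, c) ⊕ j ⊕ l, c, j)
Order the arguments:  c ⊕ h(c ⊕ h(c ⊕ h(c, j, c) ⊕ h(l, c, j) ⊕ j ⊕ l, j ⊕ l, j) ⊕ h(c ⊕ h(l, j, j) ⊕ l, h(c ⊕ l, c ⊕ j ⊕ l, c ⊕ j ⊕ l), c ⊕ j ⊕ l) ⊕ h(j, c, c) ⊕ j ⊕ l, c, j) ⊕ l
Put back:  h(c ⊕ h(c ⊕ h(c ⊕ h(c, j, c) ⊕ h(l, c, j) ⊕ j ⊕ l, j ⊕ l, j) ⊕ h(c ⊕ h(l, j, j) ⊕ l, h(c ⊕ l, c ⊕ j ⊕ l, c ⊕ j ⊕ l), c ⊕ j ⊕ l) ⊕ h(j, c, c) ⊕ j ⊕ l, c, j) ⊕ l, c, j)

Answer: h(c ⊕ h(c ⊕ h(c ⊕ h(c, j, c) ⊕ h(l, c, j) ⊕ j ⊕ l, j ⊕ l, j) ⊕ h(c ⊕ h(l, j, j) ⊕ l, h(c ⊕ l, c ⊕ j ⊕ l, c ⊕ j ⊕ l), c ⊕ j ⊕ l) ⊕ h(j, c, c) ⊕ j ⊕ l, c, j) ⊕ l, c, j)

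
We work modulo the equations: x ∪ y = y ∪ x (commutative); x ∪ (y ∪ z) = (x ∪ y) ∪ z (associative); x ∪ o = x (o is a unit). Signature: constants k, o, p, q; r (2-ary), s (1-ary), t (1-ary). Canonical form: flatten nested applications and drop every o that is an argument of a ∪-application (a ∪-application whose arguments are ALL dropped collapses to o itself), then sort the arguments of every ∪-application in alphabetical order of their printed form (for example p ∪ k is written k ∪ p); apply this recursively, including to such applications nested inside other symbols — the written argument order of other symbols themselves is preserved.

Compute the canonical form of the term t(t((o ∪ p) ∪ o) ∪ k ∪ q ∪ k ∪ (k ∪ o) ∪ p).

Answer: t(k ∪ k ∪ k ∪ p ∪ q ∪ t(p))

Derivation:
Focus inside:  t((o ∪ p) ∪ o) ∪ k ∪ q ∪ k ∪ (k ∪ o) ∪ p
Un-nest:  t((o ∪ p) ∪ o) ∪ k ∪ q ∪ k ∪ k ∪ o ∪ p
Inside:  t((o ∪ p) ∪ o)  →  t(p)
Units out:  drop o
Sort arguments:  k ∪ k ∪ k ∪ p ∪ q ∪ t(p)
Put back:  t(k ∪ k ∪ k ∪ p ∪ q ∪ t(p))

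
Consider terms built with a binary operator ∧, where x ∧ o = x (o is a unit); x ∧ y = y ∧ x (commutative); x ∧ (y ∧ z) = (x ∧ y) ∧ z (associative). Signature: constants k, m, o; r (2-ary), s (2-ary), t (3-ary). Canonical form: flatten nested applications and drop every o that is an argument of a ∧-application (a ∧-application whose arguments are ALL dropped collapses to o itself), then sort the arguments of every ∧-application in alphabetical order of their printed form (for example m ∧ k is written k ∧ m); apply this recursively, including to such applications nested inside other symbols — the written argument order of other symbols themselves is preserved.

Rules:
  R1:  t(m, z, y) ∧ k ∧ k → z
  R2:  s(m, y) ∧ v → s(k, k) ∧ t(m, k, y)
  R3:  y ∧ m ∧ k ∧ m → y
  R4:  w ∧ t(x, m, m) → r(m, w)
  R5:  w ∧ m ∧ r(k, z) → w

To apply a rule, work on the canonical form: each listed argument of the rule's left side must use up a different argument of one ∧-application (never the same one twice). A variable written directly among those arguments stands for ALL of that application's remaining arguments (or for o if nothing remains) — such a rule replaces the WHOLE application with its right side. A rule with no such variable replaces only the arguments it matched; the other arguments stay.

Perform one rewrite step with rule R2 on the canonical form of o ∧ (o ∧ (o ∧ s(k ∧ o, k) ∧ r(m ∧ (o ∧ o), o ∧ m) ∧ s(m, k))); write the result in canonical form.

Answer: s(k, k) ∧ t(m, k, k)

Derivation:
Canonical form:  r(m, m) ∧ s(k, k) ∧ s(m, k)
R2 matches:  uses s(m, k);  v := r(m, m) ∧ s(k, k), y := k
The variable takes the whole remainder — replace the entire application.
Result:  s(k, k) ∧ t(m, k, k)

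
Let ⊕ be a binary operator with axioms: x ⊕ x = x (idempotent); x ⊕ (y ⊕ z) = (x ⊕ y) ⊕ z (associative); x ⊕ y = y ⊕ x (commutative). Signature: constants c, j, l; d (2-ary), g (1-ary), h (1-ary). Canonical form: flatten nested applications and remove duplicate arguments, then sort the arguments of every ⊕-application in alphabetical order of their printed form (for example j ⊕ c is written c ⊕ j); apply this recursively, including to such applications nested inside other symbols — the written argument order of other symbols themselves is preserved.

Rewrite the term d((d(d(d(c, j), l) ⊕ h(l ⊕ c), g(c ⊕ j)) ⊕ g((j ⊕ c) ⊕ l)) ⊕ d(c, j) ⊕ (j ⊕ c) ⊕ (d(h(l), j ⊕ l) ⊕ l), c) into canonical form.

Answer: d(c ⊕ d(c, j) ⊕ d(d(d(c, j), l) ⊕ h(c ⊕ l), g(c ⊕ j)) ⊕ d(h(l), j ⊕ l) ⊕ g(c ⊕ j ⊕ l) ⊕ j ⊕ l, c)

Derivation:
Descend into:  (d(d(d(c, j), l) ⊕ h(l ⊕ c), g(c ⊕ j)) ⊕ g((j ⊕ c) ⊕ l)) ⊕ d(c, j) ⊕ (j ⊕ c) ⊕ (d(h(l), j ⊕ l) ⊕ l)
Flatten:  d(d(d(c, j), l) ⊕ h(l ⊕ c), g(c ⊕ j)) ⊕ g((j ⊕ c) ⊕ l) ⊕ d(c, j) ⊕ j ⊕ c ⊕ d(h(l), j ⊕ l) ⊕ l
Canonicalize subterm:  d(d(d(c, j), l) ⊕ h(l ⊕ c), g(c ⊕ j))  →  d(d(d(c, j), l) ⊕ h(c ⊕ l), g(c ⊕ j))
Canonicalize subterm:  g((j ⊕ c) ⊕ l)  →  g(c ⊕ j ⊕ l)
Sort:  c ⊕ d(c, j) ⊕ d(d(d(c, j), l) ⊕ h(c ⊕ l), g(c ⊕ j)) ⊕ d(h(l), j ⊕ l) ⊕ g(c ⊕ j ⊕ l) ⊕ j ⊕ l
Put back:  d(c ⊕ d(c, j) ⊕ d(d(d(c, j), l) ⊕ h(c ⊕ l), g(c ⊕ j)) ⊕ d(h(l), j ⊕ l) ⊕ g(c ⊕ j ⊕ l) ⊕ j ⊕ l, c)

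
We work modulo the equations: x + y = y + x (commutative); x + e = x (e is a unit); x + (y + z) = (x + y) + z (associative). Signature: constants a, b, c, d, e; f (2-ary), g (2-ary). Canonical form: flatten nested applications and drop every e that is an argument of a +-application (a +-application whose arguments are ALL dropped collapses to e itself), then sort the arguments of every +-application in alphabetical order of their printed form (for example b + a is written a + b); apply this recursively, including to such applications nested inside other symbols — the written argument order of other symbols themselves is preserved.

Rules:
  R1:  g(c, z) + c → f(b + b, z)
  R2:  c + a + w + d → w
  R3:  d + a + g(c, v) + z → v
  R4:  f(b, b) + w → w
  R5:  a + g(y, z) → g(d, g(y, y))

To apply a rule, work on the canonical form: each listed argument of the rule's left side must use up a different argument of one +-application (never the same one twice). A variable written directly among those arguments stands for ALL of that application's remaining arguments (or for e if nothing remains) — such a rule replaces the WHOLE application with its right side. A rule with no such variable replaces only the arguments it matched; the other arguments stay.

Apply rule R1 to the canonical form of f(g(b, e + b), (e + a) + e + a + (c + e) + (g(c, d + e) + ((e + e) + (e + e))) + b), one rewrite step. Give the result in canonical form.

Canonical form:  f(g(b, b), a + a + b + c + g(c, d))
Match R1:  consume c, g(c, d);  z := d
Giving:  f(g(b, b), a + a + b + f(b + b, d))

Answer: f(g(b, b), a + a + b + f(b + b, d))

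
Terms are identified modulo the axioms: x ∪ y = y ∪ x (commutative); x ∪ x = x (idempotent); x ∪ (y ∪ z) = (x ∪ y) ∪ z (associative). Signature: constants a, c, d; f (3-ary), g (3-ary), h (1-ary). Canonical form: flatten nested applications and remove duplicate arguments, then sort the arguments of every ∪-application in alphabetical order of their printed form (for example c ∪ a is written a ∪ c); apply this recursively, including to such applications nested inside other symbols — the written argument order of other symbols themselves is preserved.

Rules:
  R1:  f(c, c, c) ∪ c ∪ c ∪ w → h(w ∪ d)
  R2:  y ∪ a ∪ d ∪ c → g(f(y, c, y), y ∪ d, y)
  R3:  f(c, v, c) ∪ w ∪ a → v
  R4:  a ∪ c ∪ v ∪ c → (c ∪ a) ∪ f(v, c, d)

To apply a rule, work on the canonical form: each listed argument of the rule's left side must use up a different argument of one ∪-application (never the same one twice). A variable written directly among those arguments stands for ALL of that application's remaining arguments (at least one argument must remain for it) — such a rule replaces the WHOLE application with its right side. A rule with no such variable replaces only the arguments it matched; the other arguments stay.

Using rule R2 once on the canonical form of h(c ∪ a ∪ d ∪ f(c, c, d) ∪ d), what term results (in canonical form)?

Answer: h(g(f(f(c, c, d), c, f(c, c, d)), d ∪ f(c, c, d), f(c, c, d)))

Derivation:
Canonical form:  h(a ∪ c ∪ d ∪ f(c, c, d))
Match R2:  consume a, c, d;  y := f(c, c, d)
The variable takes the whole remainder — replace the entire application.
Giving:  h(g(f(f(c, c, d), c, f(c, c, d)), d ∪ f(c, c, d), f(c, c, d)))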